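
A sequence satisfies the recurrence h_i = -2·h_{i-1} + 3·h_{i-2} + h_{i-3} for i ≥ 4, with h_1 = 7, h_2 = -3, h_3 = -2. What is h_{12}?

h_4 = 2; h_5 = -13; h_6 = 30; h_7 = -97; h_8 = 271; h_9 = -803; h_{10} = 2322; h_{11} = -6782; h_{12} = 19727.

19727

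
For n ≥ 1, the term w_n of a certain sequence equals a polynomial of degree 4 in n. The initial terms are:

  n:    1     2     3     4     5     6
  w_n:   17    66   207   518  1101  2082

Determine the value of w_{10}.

1st diffs: 49, 141, 311, 583, 981.
2nd diffs: 92, 170, 272, 398.
3rd diffs: 78, 102, 126.
4th diffs: 24, 24 (constant).
Newton forward-difference form: w_n = 17 + 49·C(n-1,1) + 92·C(n-1,2) + 78·C(n-1,3) + 24·C(n-1,4).
At n = 10: n-1 = 9, so w_{10} = 17 + 441 + 3312 + 6552 + 3024 = 13346.

13346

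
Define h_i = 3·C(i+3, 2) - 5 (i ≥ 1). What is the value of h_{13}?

355

C(16, 2) = 120, so h_{13} = 355.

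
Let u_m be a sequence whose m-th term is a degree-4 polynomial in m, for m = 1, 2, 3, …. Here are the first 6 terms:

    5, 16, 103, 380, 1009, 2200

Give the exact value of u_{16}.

125540

1st diffs: 11, 87, 277, 629, 1191.
2nd diffs: 76, 190, 352, 562.
3rd diffs: 114, 162, 210.
4th diffs: 48, 48 (constant).
Newton forward-difference form: u_m = 5 + 11·C(m-1,1) + 76·C(m-1,2) + 114·C(m-1,3) + 48·C(m-1,4).
At m = 16: m-1 = 15, so u_{16} = 5 + 165 + 7980 + 51870 + 65520 = 125540.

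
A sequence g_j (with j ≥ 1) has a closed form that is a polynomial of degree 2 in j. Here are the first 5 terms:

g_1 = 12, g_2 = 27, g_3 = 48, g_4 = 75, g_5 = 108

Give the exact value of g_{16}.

867

1st diffs: 15, 21, 27, 33.
2nd diffs: 6, 6, 6 (constant).
So g_j = 3j^2 + 6j + 3.
Evaluating at j = 16 gives g_{16} = 867.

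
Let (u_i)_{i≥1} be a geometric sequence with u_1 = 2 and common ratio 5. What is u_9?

781250

u_i = 2·5^(i-1).
u_9 = 2·5^8 = 781250.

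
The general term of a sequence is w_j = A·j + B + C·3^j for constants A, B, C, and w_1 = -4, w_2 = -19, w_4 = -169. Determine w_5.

Plug in j = 1, 2, 4: A + B + 3C = -4; 2A + B + 9C = -19; 4A + B + 81C = -169.
Subtracting the first from the second: A + 6C = -15.
Subtracting the second from the third: 2A + 72C = -150.
Solving: C = -2, A = -3, then B = 5.
Therefore w_5 = -15 + 5 + (-2)·243 = -496.

-496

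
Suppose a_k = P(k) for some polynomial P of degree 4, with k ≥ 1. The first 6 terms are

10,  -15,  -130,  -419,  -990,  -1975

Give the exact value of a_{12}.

-26995

1st diffs: -25, -115, -289, -571, -985.
2nd diffs: -90, -174, -282, -414.
3rd diffs: -84, -108, -132.
4th diffs: -24, -24 (constant).
Newton forward-difference form: a_k = 10 + (-25)·C(k-1,1) + (-90)·C(k-1,2) + (-84)·C(k-1,3) + (-24)·C(k-1,4).
At k = 12: k-1 = 11, so a_{12} = 10 - 275 - 4950 - 13860 - 7920 = -26995.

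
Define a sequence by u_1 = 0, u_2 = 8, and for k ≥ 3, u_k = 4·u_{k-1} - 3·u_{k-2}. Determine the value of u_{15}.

Compute successive terms:
u_3 = 32; u_4 = 104; u_5 = 320; …; u_{12} = 708584; u_{13} = 2125760; u_{14} = 6377288; u_{15} = 19131872.
(Characteristic roots are 3 and 1.)

19131872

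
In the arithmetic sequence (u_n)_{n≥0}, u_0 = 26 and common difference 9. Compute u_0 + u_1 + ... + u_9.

u_n = 26 + (n - 0)·9.
u_9 = 107; S = 10·(26 + 107)/2 = 665.

665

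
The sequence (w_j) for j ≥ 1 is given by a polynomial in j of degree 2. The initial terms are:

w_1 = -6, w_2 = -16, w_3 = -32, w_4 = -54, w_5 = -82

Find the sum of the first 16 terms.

-4656

1st diffs: -10, -16, -22, -28.
2nd diffs: -6, -6, -6 (constant).
Newton forward-difference form: w_j = -6 + (-10)·C(j-1,1) + (-6)·C(j-1,2).
Continuing: …, -116, -156, -202, -254, …, w_{16} = -786.
Summing j = 1..16 (16 terms) gives -4656.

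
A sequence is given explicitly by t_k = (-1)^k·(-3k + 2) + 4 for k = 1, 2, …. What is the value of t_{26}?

-72

(-1)^26 = 1; -3k + 2 at k=26 is -76; so t_{26} = -72.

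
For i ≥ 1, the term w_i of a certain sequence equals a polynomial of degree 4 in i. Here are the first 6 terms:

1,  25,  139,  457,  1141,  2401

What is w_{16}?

1st diffs: 24, 114, 318, 684, 1260.
2nd diffs: 90, 204, 366, 576.
3rd diffs: 114, 162, 210.
4th diffs: 48, 48 (constant).
Newton forward-difference form: w_i = 1 + 24·C(i-1,1) + 90·C(i-1,2) + 114·C(i-1,3) + 48·C(i-1,4).
At i = 16: i-1 = 15, so w_{16} = 1 + 360 + 9450 + 51870 + 65520 = 127201.

127201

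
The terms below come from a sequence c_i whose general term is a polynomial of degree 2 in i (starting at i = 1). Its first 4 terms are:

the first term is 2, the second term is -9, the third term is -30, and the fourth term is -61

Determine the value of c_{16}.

-1213

1st diffs: -11, -21, -31.
2nd diffs: -10, -10 (constant).
Newton forward-difference form: c_i = 2 + (-11)·C(i-1,1) + (-10)·C(i-1,2).
At i = 16: i-1 = 15, so c_{16} = 2 - 165 - 1050 = -1213.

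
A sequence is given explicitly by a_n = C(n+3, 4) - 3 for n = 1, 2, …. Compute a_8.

C(11, 4) = 330, so a_8 = 327.

327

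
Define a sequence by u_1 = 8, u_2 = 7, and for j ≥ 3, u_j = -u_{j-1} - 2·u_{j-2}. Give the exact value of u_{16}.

-2079

Applying the relation repeatedly:
u_3 = -23  u_4 = 9  u_5 = 37  …  u_{13} = -683  u_{14} = 713  u_{15} = 653  u_{16} = -2079.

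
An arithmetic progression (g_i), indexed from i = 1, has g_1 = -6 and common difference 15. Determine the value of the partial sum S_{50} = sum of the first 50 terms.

18075

g_i = -6 + (i - 1)·15.
g_{50} = 729; S = 50·(-6 + 729)/2 = 18075.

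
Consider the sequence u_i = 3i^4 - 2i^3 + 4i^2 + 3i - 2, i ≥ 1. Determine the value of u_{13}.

82002

u_{13} = 3·13^4 - 2·13^3 + 4·13^2 + 3·13 - 2 = 82002.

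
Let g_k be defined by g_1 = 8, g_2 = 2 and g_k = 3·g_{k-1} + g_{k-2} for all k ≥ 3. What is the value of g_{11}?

189434

Applying the relation repeatedly:
g_3 = 14  g_4 = 44  g_5 = 146  g_6 = 482  g_7 = 1592  g_8 = 5258  g_9 = 17366  g_{10} = 57356  g_{11} = 189434.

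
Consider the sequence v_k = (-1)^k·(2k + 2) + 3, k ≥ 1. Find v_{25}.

-49

(-1)^25 = -1; 2k + 2 at k=25 is 52; so v_{25} = -49.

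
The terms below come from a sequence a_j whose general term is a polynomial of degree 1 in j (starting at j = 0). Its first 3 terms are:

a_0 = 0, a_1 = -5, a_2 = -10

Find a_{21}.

-105

1st diffs: -5, -5 (constant).
So a_j = -5j.
Evaluating at j = 21 gives a_{21} = -105.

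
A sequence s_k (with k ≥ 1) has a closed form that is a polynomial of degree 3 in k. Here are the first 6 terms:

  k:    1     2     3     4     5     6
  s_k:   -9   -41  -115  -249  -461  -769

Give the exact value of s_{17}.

-15641

1st diffs: -32, -74, -134, -212, -308.
2nd diffs: -42, -60, -78, -96.
3rd diffs: -18, -18, -18 (constant).
Newton forward-difference form: s_k = -9 + (-32)·C(k-1,1) + (-42)·C(k-1,2) + (-18)·C(k-1,3).
At k = 17: k-1 = 16, so s_{17} = -9 - 512 - 5040 - 10080 = -15641.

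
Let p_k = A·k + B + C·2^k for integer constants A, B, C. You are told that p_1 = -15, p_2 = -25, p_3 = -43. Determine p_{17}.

-524327

Write the equations: A + B + 2C = -15; 2A + B + 4C = -25; 3A + B + 8C = -43.
Subtracting the first from the second: A + 2C = -10.
Subtracting the second from the third: A + 4C = -18.
Solving: C = -4, A = -2, then B = -5.
Hence p_{17} = -2·17 + (-5) + (-4)·131072 = -524327.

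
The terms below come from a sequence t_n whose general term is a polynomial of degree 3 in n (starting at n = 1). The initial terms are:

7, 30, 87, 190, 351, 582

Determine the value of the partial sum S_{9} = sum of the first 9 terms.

1st diffs: 23, 57, 103, 161, 231.
2nd diffs: 34, 46, 58, 70.
3rd diffs: 12, 12, 12 (constant).
Newton forward-difference form: t_n = 7 + 23·C(n-1,1) + 34·C(n-1,2) + 12·C(n-1,3).
Continuing: 895, 1302, 1815.
Summing n = 1..9 (9 terms) gives 5259.

5259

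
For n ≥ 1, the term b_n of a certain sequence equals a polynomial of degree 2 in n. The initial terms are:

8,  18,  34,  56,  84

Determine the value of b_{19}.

1st diffs: 10, 16, 22, 28.
2nd diffs: 6, 6, 6 (constant).
So b_n = 3n^2 + n + 4.
Evaluating at n = 19 gives b_{19} = 1106.

1106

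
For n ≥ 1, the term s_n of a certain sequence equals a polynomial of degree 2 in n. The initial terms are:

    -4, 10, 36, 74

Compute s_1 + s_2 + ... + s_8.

1st diffs: 14, 26, 38.
2nd diffs: 12, 12 (constant).
Newton forward-difference form: s_n = -4 + 14·C(n-1,1) + 12·C(n-1,2).
Continuing: 124, 186, 260, 346.
Summing n = 1..8 (8 terms) gives 1032.

1032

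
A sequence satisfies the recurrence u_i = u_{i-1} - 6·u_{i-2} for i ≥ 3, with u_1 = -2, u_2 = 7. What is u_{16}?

2363377

Step forward from the initial values:
u_3 = 19;  u_4 = -23;  u_5 = -137;  …;  u_{13} = -24377;  u_{14} = -443423;  u_{15} = -297161;  u_{16} = 2363377.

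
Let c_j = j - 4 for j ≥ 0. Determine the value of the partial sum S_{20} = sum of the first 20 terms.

110

Over j = 0..19: Σj = 190.
Total = (1)·190 + (-4)·20 = 110.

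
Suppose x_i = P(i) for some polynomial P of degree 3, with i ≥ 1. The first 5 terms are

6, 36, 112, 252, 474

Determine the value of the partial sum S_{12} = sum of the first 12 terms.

1st diffs: 30, 76, 140, 222.
2nd diffs: 46, 64, 82.
3rd diffs: 18, 18 (constant).
Newton forward-difference form: x_i = 6 + 30·C(i-1,1) + 46·C(i-1,2) + 18·C(i-1,3).
Continuing: …, 796, 1236, 1812, 2542, …, x_{12} = 5836.
Summing i = 1..12 (12 terms) gives 21082.

21082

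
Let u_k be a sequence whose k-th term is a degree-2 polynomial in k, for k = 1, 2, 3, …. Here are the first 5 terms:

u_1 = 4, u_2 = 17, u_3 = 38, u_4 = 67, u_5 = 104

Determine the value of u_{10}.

1st diffs: 13, 21, 29, 37.
2nd diffs: 8, 8, 8 (constant).
Newton forward-difference form: u_k = 4 + 13·C(k-1,1) + 8·C(k-1,2).
At k = 10: k-1 = 9, so u_{10} = 4 + 117 + 288 = 409.

409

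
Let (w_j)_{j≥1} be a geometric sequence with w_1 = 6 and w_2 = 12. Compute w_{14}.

49152

Common ratio r = 2.
w_j = 6·2^(j-1).
w_{14} = 6·2^13 = 49152.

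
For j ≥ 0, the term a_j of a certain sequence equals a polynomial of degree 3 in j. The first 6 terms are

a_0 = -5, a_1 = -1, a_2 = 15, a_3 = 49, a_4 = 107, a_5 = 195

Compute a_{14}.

3327

1st diffs: 4, 16, 34, 58, 88.
2nd diffs: 12, 18, 24, 30.
3rd diffs: 6, 6, 6 (constant).
Newton forward-difference form: a_j = -5 + 4·C(j,1) + 12·C(j,2) + 6·C(j,3).
At j = 14: j = 14, so a_{14} = -5 + 56 + 1092 + 2184 = 3327.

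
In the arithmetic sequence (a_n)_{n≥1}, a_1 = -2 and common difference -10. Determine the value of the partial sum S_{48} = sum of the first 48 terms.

-11376

a_n = -2 + (n - 1)·(-10).
a_{48} = -472; S = 48·(-2 + (-472))/2 = -11376.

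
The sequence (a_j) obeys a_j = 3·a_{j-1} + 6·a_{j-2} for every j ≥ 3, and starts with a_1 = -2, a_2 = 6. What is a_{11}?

Step forward from the initial values:
a_3 = 6;  a_4 = 54;  a_5 = 198;  a_6 = 918;  a_7 = 3942;  a_8 = 17334;  a_9 = 75654;  a_{10} = 330966;  a_{11} = 1446822.

1446822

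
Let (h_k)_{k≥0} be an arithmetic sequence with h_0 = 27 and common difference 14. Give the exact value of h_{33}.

h_k = 27 + (k - 0)·14.
h_{33} = 27 + 33·14 = 489.

489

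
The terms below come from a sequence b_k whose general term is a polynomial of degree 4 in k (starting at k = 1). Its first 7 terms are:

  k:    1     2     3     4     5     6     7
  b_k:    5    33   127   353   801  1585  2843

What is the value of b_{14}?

41553

1st diffs: 28, 94, 226, 448, 784, 1258.
2nd diffs: 66, 132, 222, 336, 474.
3rd diffs: 66, 90, 114, 138.
4th diffs: 24, 24, 24 (constant).
Newton forward-difference form: b_k = 5 + 28·C(k-1,1) + 66·C(k-1,2) + 66·C(k-1,3) + 24·C(k-1,4).
At k = 14: k-1 = 13, so b_{14} = 5 + 364 + 5148 + 18876 + 17160 = 41553.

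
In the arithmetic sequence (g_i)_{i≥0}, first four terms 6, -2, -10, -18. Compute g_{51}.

-402

Common difference d = -8.
g_i = 6 + (i - 0)·(-8).
g_{51} = 6 + 51·(-8) = -402.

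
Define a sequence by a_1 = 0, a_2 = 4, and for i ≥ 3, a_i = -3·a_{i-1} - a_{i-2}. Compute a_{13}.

a_3 = -12, a_4 = 32, a_5 = -84, …, a_{10} = 10336, a_{11} = -27060, a_{12} = 70844, a_{13} = -185472.

-185472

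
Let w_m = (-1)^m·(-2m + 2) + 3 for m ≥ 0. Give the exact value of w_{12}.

-19

(-1)^12 = 1; -2m + 2 at m=12 is -22; so w_{12} = -19.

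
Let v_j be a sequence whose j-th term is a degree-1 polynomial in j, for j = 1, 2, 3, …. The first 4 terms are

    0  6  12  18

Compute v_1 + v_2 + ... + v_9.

1st diffs: 6, 6, 6 (constant).
So v_j = 6j - 6.
Continuing: …, 24, 30, 36, 42, …, v_9 = 48.
Summing j = 1..9 (9 terms) gives 216.

216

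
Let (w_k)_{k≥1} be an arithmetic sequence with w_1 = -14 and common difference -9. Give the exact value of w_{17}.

w_k = -14 + (k - 1)·(-9).
w_{17} = -14 + 16·(-9) = -158.

-158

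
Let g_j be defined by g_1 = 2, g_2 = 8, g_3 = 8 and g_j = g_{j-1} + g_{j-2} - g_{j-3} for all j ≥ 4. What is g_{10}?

32

Compute successive terms:
g_4 = 14;  g_5 = 14;  g_6 = 20;  g_7 = 20;  g_8 = 26;  g_9 = 26;  g_{10} = 32.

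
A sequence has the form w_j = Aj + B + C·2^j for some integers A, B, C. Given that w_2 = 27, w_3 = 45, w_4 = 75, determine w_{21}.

6291585

The three given values yield: 2A + B + 4C = 27; 3A + B + 8C = 45; 4A + B + 16C = 75.
Subtracting the first from the second: A + 4C = 18.
Subtracting the second from the third: A + 8C = 30.
Solving: C = 3, A = 6, then B = 3.
Hence w_{21} = 6·21 + 3 + 3·2097152 = 6291585.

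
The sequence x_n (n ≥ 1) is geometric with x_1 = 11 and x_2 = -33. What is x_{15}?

Common ratio r = -3.
x_n = 11·(-3)^(n-1).
x_{15} = 11·(-3)^14 = 52612659.

52612659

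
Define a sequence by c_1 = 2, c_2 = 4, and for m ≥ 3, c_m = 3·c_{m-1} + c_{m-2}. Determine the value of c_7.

Applying the relation repeatedly:
c_3 = 14; c_4 = 46; c_5 = 152; c_6 = 502; c_7 = 1658.

1658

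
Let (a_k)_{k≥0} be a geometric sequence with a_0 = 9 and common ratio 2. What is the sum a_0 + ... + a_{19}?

9437175

a_k = 9·2^(k-0).
S = 9·(2^20 - 1)/(2 - 1) = 9·(1048576 - 1)/(1) = 9437175.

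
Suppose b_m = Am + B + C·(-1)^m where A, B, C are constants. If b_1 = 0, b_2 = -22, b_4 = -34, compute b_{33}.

Plug in m = 1, 2, 4: A + B - C = 0; 2A + B + C = -22; 4A + B + C = -34.
Subtracting the first from the second: A + 2C = -22.
Subtracting the second from the third: 2A = -12.
Solving: C = -8, A = -6, then B = -2.
Therefore b_{33} = -198 + (-2) + (-8)·(-1) = -192.

-192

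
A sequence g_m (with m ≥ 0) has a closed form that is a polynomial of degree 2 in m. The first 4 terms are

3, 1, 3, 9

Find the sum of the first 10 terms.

420

1st diffs: -2, 2, 6.
2nd diffs: 4, 4 (constant).
So g_m = 2m^2 - 4m + 3.
Continuing: …, 19, 33, 51, 73, …, g_9 = 129.
Summing m = 0..9 (10 terms) gives 420.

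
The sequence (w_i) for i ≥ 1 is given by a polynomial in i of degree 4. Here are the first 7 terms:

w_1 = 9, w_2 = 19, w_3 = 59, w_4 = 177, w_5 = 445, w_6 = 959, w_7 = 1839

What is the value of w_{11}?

1st diffs: 10, 40, 118, 268, 514, 880.
2nd diffs: 30, 78, 150, 246, 366.
3rd diffs: 48, 72, 96, 120.
4th diffs: 24, 24, 24 (constant).
Newton forward-difference form: w_i = 9 + 10·C(i-1,1) + 30·C(i-1,2) + 48·C(i-1,3) + 24·C(i-1,4).
At i = 11: i-1 = 10, so w_{11} = 9 + 100 + 1350 + 5760 + 5040 = 12259.

12259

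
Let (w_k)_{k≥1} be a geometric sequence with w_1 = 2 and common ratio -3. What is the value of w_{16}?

w_k = 2·(-3)^(k-1).
w_{16} = 2·(-3)^15 = -28697814.

-28697814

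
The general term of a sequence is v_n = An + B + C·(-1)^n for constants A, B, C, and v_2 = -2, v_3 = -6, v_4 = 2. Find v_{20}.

At n = 2, 3, 4: 2A + B + C = -2; 3A + B - C = -6; 4A + B + C = 2.
Subtracting the first from the second: A - 2C = -4.
Subtracting the second from the third: A + 2C = 8.
Solving: C = 3, A = 2, then B = -9.
Hence v_{20} = 2·20 + (-9) + 3·1 = 34.

34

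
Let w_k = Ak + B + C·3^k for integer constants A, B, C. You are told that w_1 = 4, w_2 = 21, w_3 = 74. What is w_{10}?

177133

The three given values yield: A + B + 3C = 4; 2A + B + 9C = 21; 3A + B + 27C = 74.
Subtracting the first from the second: A + 6C = 17.
Subtracting the second from the third: A + 18C = 53.
Solving: C = 3, A = -1, then B = -4.
Therefore w_{10} = -10 + (-4) + 3·59049 = 177133.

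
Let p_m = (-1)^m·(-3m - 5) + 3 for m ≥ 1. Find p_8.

(-1)^8 = 1; -3m - 5 at m=8 is -29; so p_8 = -26.

-26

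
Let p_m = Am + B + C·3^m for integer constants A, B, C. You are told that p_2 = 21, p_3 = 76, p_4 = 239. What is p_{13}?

The three given values yield: 2A + B + 9C = 21; 3A + B + 27C = 76; 4A + B + 81C = 239.
Subtracting the first from the second: A + 18C = 55.
Subtracting the second from the third: A + 54C = 163.
Solving: C = 3, A = 1, then B = -8.
So p_m = 1·m + (-8) + 3·3^m; at m=13 this is 4782974.

4782974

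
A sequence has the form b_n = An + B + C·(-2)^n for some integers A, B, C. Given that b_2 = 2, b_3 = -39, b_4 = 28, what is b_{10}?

At n = 2, 3, 4: 2A + B + 4C = 2; 3A + B - 8C = -39; 4A + B + 16C = 28.
Subtracting the first from the second: A - 12C = -41.
Subtracting the second from the third: A + 24C = 67.
Solving: C = 3, A = -5, then B = 0.
So b_n = -5·n + 0 + 3·(-2)^n; at n=10 this is 3022.

3022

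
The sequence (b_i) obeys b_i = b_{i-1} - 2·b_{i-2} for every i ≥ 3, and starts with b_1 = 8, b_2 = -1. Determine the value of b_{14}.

Iterate the recurrence:
b_3 = -17;  b_4 = -15;  b_5 = 19;  …;  b_{11} = 283;  b_{12} = 153;  b_{13} = -413;  b_{14} = -719.

-719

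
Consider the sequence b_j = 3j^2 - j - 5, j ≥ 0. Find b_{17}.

b_{17} = 3·17^2 - 1·17 - 5 = 845.

845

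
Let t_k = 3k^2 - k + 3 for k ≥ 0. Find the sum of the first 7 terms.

273

Over k = 0..6: Σk = 21, Σk² = 91.
Total = (3)·91 + (-1)·21 + (3)·7 = 273.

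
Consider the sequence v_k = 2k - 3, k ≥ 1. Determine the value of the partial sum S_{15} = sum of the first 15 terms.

Over k = 1..15: Σk = 120.
Total = (2)·120 + (-3)·15 = 195.

195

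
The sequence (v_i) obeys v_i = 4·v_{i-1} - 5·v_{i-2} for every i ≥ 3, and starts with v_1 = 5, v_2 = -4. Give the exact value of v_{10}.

Step forward from the initial values:
v_3 = -41;  v_4 = -144;  v_5 = -371;  v_6 = -764;  v_7 = -1201;  v_8 = -984;  v_9 = 2069;  v_{10} = 13196.

13196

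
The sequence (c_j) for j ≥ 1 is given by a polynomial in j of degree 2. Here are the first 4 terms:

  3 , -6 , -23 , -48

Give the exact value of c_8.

-228

1st diffs: -9, -17, -25.
2nd diffs: -8, -8 (constant).
So c_j = -4j^2 + 3j + 4.
Evaluating at j = 8 gives c_8 = -228.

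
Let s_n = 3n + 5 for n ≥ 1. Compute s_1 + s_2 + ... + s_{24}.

1020

Over n = 1..24: Σn = 300.
Total = (3)·300 + (5)·24 = 1020.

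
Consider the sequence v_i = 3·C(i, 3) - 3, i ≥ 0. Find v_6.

C(6, 3) = 20, so v_6 = 57.

57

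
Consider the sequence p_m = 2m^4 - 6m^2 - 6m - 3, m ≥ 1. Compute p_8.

7757

p_8 = 2·8^4 - 6·8^2 - 6·8 - 3 = 7757.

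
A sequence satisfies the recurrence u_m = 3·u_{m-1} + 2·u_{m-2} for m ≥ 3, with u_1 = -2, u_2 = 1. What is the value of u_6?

-17

Compute successive terms:
u_3 = -1  u_4 = -1  u_5 = -5  u_6 = -17.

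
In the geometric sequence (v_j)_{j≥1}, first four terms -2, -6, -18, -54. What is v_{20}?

Common ratio r = 3.
v_j = (-2)·3^(j-1).
v_{20} = (-2)·3^19 = -2324522934.

-2324522934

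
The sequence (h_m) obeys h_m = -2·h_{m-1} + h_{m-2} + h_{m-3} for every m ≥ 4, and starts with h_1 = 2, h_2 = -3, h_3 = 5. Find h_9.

Iterate the recurrence:
h_4 = -11; h_5 = 24; h_6 = -54; h_7 = 121; h_8 = -272; h_9 = 611.

611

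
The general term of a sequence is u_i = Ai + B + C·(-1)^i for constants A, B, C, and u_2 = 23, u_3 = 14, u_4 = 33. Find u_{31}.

The three given values yield: 2A + B + C = 23; 3A + B - C = 14; 4A + B + C = 33.
Subtracting the first from the second: A - 2C = -9.
Subtracting the second from the third: A + 2C = 19.
Solving: C = 7, A = 5, then B = 6.
Therefore u_{31} = 155 + 6 + 7·(-1) = 154.

154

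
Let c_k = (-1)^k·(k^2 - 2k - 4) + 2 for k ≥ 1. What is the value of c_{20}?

(-1)^20 = 1; k^2 - 2k - 4 at k=20 is 356; so c_{20} = 358.

358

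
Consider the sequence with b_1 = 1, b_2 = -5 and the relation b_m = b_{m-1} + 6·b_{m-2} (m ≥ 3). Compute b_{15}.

-2843567

Applying the relation repeatedly:
b_3 = 1, b_4 = -29, b_5 = -23, …, b_{12} = -109565, b_{13} = -312311, b_{14} = -969701, b_{15} = -2843567.
(Characteristic roots are 3 and -2.)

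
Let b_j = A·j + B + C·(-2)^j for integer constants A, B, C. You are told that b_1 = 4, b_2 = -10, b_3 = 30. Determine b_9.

At j = 1, 2, 3: A + B - 2C = 4; 2A + B + 4C = -10; 3A + B - 8C = 30.
Subtracting the first from the second: A + 6C = -14.
Subtracting the second from the third: A - 12C = 40.
Solving: C = -3, A = 4, then B = -6.
Hence b_9 = 4·9 + (-6) + (-3)·(-512) = 1566.

1566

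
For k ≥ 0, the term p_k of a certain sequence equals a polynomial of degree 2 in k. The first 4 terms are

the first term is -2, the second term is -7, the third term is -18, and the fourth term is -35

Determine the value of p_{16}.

1st diffs: -5, -11, -17.
2nd diffs: -6, -6 (constant).
Newton forward-difference form: p_k = -2 + (-5)·C(k,1) + (-6)·C(k,2).
At k = 16: k = 16, so p_{16} = -2 - 80 - 720 = -802.

-802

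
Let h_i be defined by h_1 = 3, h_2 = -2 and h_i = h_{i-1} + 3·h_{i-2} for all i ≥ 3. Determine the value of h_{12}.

5065

Applying the relation repeatedly:
h_3 = 7; h_4 = 1; h_5 = 22; h_6 = 25; h_7 = 91; h_8 = 166; h_9 = 439; h_{10} = 937; h_{11} = 2254; h_{12} = 5065.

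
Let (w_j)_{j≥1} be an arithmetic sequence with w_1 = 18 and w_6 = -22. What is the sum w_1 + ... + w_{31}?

Common difference d = (-22 - 18) / (6 - 1) = -8.
w_j = 18 + (j - 1)·(-8).
w_{31} = -222; S = 31·(18 + (-222))/2 = -3162.

-3162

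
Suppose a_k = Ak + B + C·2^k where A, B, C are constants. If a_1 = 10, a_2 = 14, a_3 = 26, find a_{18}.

1048510

Write the equations: A + B + 2C = 10; 2A + B + 4C = 14; 3A + B + 8C = 26.
Subtracting the first from the second: A + 2C = 4.
Subtracting the second from the third: A + 4C = 12.
Solving: C = 4, A = -4, then B = 6.
Hence a_{18} = -4·18 + 6 + 4·262144 = 1048510.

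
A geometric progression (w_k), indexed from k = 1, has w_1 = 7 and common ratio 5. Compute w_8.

546875

w_k = 7·5^(k-1).
w_8 = 7·5^7 = 546875.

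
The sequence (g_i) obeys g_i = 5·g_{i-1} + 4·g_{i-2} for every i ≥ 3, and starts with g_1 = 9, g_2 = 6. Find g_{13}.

Iterate the recurrence:
g_3 = 66, g_4 = 354, g_5 = 2034, …, g_{10} = 12244866, g_{11} = 69814866, g_{12} = 398053794, g_{13} = 2269528434.

2269528434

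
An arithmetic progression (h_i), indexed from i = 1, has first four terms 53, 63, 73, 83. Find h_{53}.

573

Common difference d = 10.
h_i = 53 + (i - 1)·10.
h_{53} = 53 + 52·10 = 573.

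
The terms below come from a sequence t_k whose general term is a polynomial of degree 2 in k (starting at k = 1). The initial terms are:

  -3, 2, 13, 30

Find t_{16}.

1st diffs: 5, 11, 17.
2nd diffs: 6, 6 (constant).
Newton forward-difference form: t_k = -3 + 5·C(k-1,1) + 6·C(k-1,2).
At k = 16: k-1 = 15, so t_{16} = -3 + 75 + 630 = 702.

702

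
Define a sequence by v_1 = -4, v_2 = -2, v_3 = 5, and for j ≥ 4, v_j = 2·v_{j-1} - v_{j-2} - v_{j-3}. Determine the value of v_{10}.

Applying the relation repeatedly:
v_4 = 16  v_5 = 29  v_6 = 37  v_7 = 29  v_8 = -8  v_9 = -82  v_{10} = -185.

-185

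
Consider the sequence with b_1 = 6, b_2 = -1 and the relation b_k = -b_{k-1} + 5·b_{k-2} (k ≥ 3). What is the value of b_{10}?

Compute successive terms:
b_3 = 31; b_4 = -36; b_5 = 191; b_6 = -371; b_7 = 1326; b_8 = -3181; b_9 = 9811; b_{10} = -25716.

-25716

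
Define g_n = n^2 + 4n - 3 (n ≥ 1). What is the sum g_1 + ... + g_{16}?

Over n = 1..16: Σn = 136, Σn² = 1496.
Total = (1)·1496 + (4)·136 + (-3)·16 = 1992.

1992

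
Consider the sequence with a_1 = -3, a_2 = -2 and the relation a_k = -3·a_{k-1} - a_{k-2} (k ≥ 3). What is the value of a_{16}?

Iterate the recurrence:
a_3 = 9;  a_4 = -25;  a_5 = 66;  …;  a_{13} = 145869;  a_{14} = -381890;  a_{15} = 999801;  a_{16} = -2617513.

-2617513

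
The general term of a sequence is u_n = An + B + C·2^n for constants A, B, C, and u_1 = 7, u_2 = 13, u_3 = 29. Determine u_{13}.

40909

The three given values yield: A + B + 2C = 7; 2A + B + 4C = 13; 3A + B + 8C = 29.
Subtracting the first from the second: A + 2C = 6.
Subtracting the second from the third: A + 4C = 16.
Solving: C = 5, A = -4, then B = 1.
So u_n = -4·n + 1 + 5·2^n; at n=13 this is 40909.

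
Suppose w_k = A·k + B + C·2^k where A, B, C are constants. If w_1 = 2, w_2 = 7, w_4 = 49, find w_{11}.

8156

The three given values yield: A + B + 2C = 2; 2A + B + 4C = 7; 4A + B + 16C = 49.
Subtracting the first from the second: A + 2C = 5.
Subtracting the second from the third: 2A + 12C = 42.
Solving: C = 4, A = -3, then B = -3.
So w_k = -3·k + (-3) + 4·2^k; at k=11 this is 8156.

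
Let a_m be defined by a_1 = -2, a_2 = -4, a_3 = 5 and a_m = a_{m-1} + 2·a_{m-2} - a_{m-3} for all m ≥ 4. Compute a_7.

Step forward from the initial values:
a_4 = -1; a_5 = 13; a_6 = 6; a_7 = 33.

33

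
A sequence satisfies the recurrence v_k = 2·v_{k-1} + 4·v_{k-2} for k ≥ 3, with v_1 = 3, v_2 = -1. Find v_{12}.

246784

Step forward from the initial values:
v_3 = 10  v_4 = 16  v_5 = 72  v_6 = 208  v_7 = 704  v_8 = 2240  v_9 = 7296  v_{10} = 23552  v_{11} = 76288  v_{12} = 246784.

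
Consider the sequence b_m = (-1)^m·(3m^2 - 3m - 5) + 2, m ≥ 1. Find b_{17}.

(-1)^17 = -1; 3m^2 - 3m - 5 at m=17 is 811; so b_{17} = -809.

-809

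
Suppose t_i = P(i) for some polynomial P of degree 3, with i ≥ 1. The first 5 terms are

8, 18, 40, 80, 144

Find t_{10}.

1st diffs: 10, 22, 40, 64.
2nd diffs: 12, 18, 24.
3rd diffs: 6, 6 (constant).
So t_i = i^3 + 3i + 4.
Evaluating at i = 10 gives t_{10} = 1034.

1034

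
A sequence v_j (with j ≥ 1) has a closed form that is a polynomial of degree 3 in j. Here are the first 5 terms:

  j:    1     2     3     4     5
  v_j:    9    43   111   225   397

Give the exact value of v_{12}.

1st diffs: 34, 68, 114, 172.
2nd diffs: 34, 46, 58.
3rd diffs: 12, 12 (constant).
Newton forward-difference form: v_j = 9 + 34·C(j-1,1) + 34·C(j-1,2) + 12·C(j-1,3).
At j = 12: j-1 = 11, so v_{12} = 9 + 374 + 1870 + 1980 = 4233.

4233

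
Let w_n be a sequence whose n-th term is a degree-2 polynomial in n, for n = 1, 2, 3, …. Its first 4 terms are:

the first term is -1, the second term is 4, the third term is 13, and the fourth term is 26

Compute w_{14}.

1st diffs: 5, 9, 13.
2nd diffs: 4, 4 (constant).
Newton forward-difference form: w_n = -1 + 5·C(n-1,1) + 4·C(n-1,2).
At n = 14: n-1 = 13, so w_{14} = -1 + 65 + 312 = 376.

376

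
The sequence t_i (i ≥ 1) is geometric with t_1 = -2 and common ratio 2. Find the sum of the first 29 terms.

-1073741822

t_i = (-2)·2^(i-1).
S = (-2)·(2^29 - 1)/(2 - 1) = (-2)·(536870912 - 1)/(1) = -1073741822.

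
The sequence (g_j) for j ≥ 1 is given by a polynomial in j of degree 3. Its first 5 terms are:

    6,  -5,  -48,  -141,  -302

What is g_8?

-1373

1st diffs: -11, -43, -93, -161.
2nd diffs: -32, -50, -68.
3rd diffs: -18, -18 (constant).
Newton forward-difference form: g_j = 6 + (-11)·C(j-1,1) + (-32)·C(j-1,2) + (-18)·C(j-1,3).
At j = 8: j-1 = 7, so g_8 = 6 - 77 - 672 - 630 = -1373.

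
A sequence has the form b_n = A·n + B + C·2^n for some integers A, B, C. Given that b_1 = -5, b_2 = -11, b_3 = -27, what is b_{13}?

-40907

The three given values yield: A + B + 2C = -5; 2A + B + 4C = -11; 3A + B + 8C = -27.
Subtracting the first from the second: A + 2C = -6.
Subtracting the second from the third: A + 4C = -16.
Solving: C = -5, A = 4, then B = 1.
Hence b_{13} = 4·13 + 1 + (-5)·8192 = -40907.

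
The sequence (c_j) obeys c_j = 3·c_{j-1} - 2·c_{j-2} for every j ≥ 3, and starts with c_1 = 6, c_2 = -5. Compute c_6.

-335

Iterate the recurrence:
c_3 = -27  c_4 = -71  c_5 = -159  c_6 = -335.
(Characteristic roots are 2 and 1.)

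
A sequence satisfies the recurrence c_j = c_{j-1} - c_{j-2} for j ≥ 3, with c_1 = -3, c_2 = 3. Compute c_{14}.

3

Applying the relation repeatedly:
c_3 = 6; c_4 = 3; c_5 = -3; …; c_{11} = -3; c_{12} = -6; c_{13} = -3; c_{14} = 3.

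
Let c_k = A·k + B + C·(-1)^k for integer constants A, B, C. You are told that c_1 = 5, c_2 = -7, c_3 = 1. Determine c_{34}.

-71

At k = 1, 2, 3: A + B - C = 5; 2A + B + C = -7; 3A + B - C = 1.
Subtracting the first from the second: A + 2C = -12.
Subtracting the second from the third: A - 2C = 8.
Solving: C = -5, A = -2, then B = 2.
So c_k = -2·k + 2 + (-5)·(-1)^k; at k=34 this is -71.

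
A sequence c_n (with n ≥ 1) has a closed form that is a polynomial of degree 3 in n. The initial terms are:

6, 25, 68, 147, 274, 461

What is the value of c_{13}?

1st diffs: 19, 43, 79, 127, 187.
2nd diffs: 24, 36, 48, 60.
3rd diffs: 12, 12, 12 (constant).
Newton forward-difference form: c_n = 6 + 19·C(n-1,1) + 24·C(n-1,2) + 12·C(n-1,3).
At n = 13: n-1 = 12, so c_{13} = 6 + 228 + 1584 + 2640 = 4458.

4458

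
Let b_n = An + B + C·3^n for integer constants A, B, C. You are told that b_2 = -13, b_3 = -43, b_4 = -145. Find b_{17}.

At n = 2, 3, 4: 2A + B + 9C = -13; 3A + B + 27C = -43; 4A + B + 81C = -145.
Subtracting the first from the second: A + 18C = -30.
Subtracting the second from the third: A + 54C = -102.
Solving: C = -2, A = 6, then B = -7.
So b_n = 6·n + (-7) + (-2)·3^n; at n=17 this is -258280231.

-258280231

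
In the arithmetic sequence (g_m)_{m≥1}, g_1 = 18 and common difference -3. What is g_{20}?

-39

g_m = 18 + (m - 1)·(-3).
g_{20} = 18 + 19·(-3) = -39.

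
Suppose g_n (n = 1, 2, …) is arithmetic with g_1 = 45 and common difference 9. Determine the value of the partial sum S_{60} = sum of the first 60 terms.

18630

g_n = 45 + (n - 1)·9.
g_{60} = 576; S = 60·(45 + 576)/2 = 18630.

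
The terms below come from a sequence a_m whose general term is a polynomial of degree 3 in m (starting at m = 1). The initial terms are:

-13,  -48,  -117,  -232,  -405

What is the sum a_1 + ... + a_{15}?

1st diffs: -35, -69, -115, -173.
2nd diffs: -34, -46, -58.
3rd diffs: -12, -12 (constant).
Newton forward-difference form: a_m = -13 + (-35)·C(m-1,1) + (-34)·C(m-1,2) + (-12)·C(m-1,3).
Continuing: …, -648, -973, -1392, -1917, …, a_{15} = -7965.
Summing m = 1..15 (15 terms) gives -35720.

-35720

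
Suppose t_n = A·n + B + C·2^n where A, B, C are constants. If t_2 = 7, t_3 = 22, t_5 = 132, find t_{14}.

81847

Plug in n = 2, 3, 5: 2A + B + 4C = 7; 3A + B + 8C = 22; 5A + B + 32C = 132.
Subtracting the first from the second: A + 4C = 15.
Subtracting the second from the third: 2A + 24C = 110.
Solving: C = 5, A = -5, then B = -3.
Hence t_{14} = -5·14 + (-3) + 5·16384 = 81847.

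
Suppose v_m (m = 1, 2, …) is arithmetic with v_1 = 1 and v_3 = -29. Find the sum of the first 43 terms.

-13502

Common difference d = (-29 - 1) / (3 - 1) = -15.
v_m = 1 + (m - 1)·(-15).
v_{43} = -629; S = 43·(1 + (-629))/2 = -13502.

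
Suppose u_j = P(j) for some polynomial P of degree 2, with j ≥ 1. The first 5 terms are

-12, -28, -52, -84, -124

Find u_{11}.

1st diffs: -16, -24, -32, -40.
2nd diffs: -8, -8, -8 (constant).
So u_j = -4j^2 - 4j - 4.
Evaluating at j = 11 gives u_{11} = -532.

-532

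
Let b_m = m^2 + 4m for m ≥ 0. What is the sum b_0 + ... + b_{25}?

Over m = 0..25: Σm = 325, Σm² = 5525.
Total = (1)·5525 + (4)·325 = 6825.

6825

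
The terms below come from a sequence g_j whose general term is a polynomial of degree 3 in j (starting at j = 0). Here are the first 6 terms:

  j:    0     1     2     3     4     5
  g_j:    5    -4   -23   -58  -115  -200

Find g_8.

1st diffs: -9, -19, -35, -57, -85.
2nd diffs: -10, -16, -22, -28.
3rd diffs: -6, -6, -6 (constant).
So g_j = -j^3 - 2j^2 - 6j + 5.
Evaluating at j = 8 gives g_8 = -683.

-683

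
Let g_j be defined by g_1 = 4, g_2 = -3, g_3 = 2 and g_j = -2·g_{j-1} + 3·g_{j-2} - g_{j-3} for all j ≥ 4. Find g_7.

424

g_4 = -17  g_5 = 43  g_6 = -139  g_7 = 424.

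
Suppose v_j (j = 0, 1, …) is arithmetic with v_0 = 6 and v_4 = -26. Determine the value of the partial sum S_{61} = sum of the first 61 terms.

-14274

Common difference d = (-26 - 6) / (4 - 0) = -8.
v_j = 6 + (j - 0)·(-8).
v_{60} = -474; S = 61·(6 + (-474))/2 = -14274.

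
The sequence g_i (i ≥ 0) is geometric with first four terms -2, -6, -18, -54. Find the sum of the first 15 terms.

-14348906

Common ratio r = 3.
g_i = (-2)·3^(i-0).
S = (-2)·(3^15 - 1)/(3 - 1) = (-2)·(14348907 - 1)/(2) = -14348906.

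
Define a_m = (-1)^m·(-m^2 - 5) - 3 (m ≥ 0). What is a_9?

(-1)^9 = -1; -m^2 - 5 at m=9 is -86; so a_9 = 83.

83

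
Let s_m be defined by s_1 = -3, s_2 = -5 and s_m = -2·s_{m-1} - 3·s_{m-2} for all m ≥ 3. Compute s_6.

Compute successive terms:
s_3 = 19; s_4 = -23; s_5 = -11; s_6 = 91.

91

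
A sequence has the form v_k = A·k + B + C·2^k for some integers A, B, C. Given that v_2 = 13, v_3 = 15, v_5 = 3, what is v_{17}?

-130965

At k = 2, 3, 5: 2A + B + 4C = 13; 3A + B + 8C = 15; 5A + B + 32C = 3.
Subtracting the first from the second: A + 4C = 2.
Subtracting the second from the third: 2A + 24C = -12.
Solving: C = -1, A = 6, then B = 5.
So v_k = 6·k + 5 + (-1)·2^k; at k=17 this is -130965.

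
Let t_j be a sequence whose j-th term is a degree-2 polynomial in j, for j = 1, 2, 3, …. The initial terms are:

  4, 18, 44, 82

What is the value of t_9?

452

1st diffs: 14, 26, 38.
2nd diffs: 12, 12 (constant).
Newton forward-difference form: t_j = 4 + 14·C(j-1,1) + 12·C(j-1,2).
At j = 9: j-1 = 8, so t_9 = 4 + 112 + 336 = 452.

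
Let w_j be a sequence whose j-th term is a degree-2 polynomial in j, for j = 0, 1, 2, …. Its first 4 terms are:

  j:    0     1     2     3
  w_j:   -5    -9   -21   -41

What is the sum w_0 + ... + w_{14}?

1st diffs: -4, -12, -20.
2nd diffs: -8, -8 (constant).
Newton forward-difference form: w_j = -5 + (-4)·C(j,1) + (-8)·C(j,2).
Continuing: …, -69, -105, -149, -201, …, w_{14} = -789.
Summing j = 0..14 (15 terms) gives -4135.

-4135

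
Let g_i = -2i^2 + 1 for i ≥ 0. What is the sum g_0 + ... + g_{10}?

-759

Over i = 0..10: Σi = 55, Σi² = 385.
Total = (-2)·385 + (1)·11 = -759.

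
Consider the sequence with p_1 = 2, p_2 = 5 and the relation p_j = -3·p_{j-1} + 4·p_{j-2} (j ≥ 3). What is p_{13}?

Applying the relation repeatedly:
p_3 = -7;  p_4 = 41;  p_5 = -151;  …;  p_{10} = 157289;  p_{11} = -629143;  p_{12} = 2516585;  p_{13} = -10066327.
(Characteristic roots are 1 and -4.)

-10066327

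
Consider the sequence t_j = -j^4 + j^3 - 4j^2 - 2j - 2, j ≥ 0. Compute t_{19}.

t_{19} = -1·19^4 + 1·19^3 - 4·19^2 - 2·19 - 2 = -124946.

-124946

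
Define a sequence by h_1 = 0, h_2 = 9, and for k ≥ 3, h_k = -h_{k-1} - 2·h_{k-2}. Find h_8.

63

h_3 = -9;  h_4 = -9;  h_5 = 27;  h_6 = -9;  h_7 = -45;  h_8 = 63.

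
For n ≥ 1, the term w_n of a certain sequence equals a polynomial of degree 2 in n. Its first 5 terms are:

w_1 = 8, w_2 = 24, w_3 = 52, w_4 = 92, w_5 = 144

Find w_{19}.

2132

1st diffs: 16, 28, 40, 52.
2nd diffs: 12, 12, 12 (constant).
Newton forward-difference form: w_n = 8 + 16·C(n-1,1) + 12·C(n-1,2).
At n = 19: n-1 = 18, so w_{19} = 8 + 288 + 1836 = 2132.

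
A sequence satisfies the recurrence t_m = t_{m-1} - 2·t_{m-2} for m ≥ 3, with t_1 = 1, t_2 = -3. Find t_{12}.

Compute successive terms:
t_3 = -5;  t_4 = 1;  t_5 = 11;  t_6 = 9;  t_7 = -13;  t_8 = -31;  t_9 = -5;  t_{10} = 57;  t_{11} = 67;  t_{12} = -47.

-47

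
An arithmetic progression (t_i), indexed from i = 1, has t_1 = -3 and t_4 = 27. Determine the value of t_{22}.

Common difference d = (27 - (-3)) / (4 - 1) = 10.
t_i = -3 + (i - 1)·10.
t_{22} = -3 + 21·10 = 207.

207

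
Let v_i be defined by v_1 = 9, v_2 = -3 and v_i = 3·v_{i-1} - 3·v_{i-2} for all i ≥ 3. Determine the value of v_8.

Iterate the recurrence:
v_3 = -36, v_4 = -99, v_5 = -189, v_6 = -270, v_7 = -243, v_8 = 81.

81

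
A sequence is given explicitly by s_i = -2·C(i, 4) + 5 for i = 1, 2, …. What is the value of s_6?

-25

C(6, 4) = 15, so s_6 = -25.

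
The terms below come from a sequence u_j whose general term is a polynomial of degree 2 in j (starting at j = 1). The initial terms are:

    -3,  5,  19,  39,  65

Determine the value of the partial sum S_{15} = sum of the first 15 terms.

3525

1st diffs: 8, 14, 20, 26.
2nd diffs: 6, 6, 6 (constant).
Newton forward-difference form: u_j = -3 + 8·C(j-1,1) + 6·C(j-1,2).
Continuing: …, 97, 135, 179, 229, …, u_{15} = 655.
Summing j = 1..15 (15 terms) gives 3525.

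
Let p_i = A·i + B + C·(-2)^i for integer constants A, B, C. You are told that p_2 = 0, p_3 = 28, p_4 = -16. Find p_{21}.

At i = 2, 3, 4: 2A + B + 4C = 0; 3A + B - 8C = 28; 4A + B + 16C = -16.
Subtracting the first from the second: A - 12C = 28.
Subtracting the second from the third: A + 24C = -44.
Solving: C = -2, A = 4, then B = 0.
Hence p_{21} = 4·21 + 0 + (-2)·(-2097152) = 4194388.

4194388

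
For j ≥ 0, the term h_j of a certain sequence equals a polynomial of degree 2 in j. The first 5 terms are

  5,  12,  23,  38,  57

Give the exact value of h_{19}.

1st diffs: 7, 11, 15, 19.
2nd diffs: 4, 4, 4 (constant).
So h_j = 2j^2 + 5j + 5.
Evaluating at j = 19 gives h_{19} = 822.

822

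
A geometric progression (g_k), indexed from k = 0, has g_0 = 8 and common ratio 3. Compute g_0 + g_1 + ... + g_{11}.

2125760

g_k = 8·3^(k-0).
S = 8·(3^12 - 1)/(3 - 1) = 8·(531441 - 1)/(2) = 2125760.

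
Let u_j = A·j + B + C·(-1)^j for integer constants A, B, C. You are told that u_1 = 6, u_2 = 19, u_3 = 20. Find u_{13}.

90

At j = 1, 2, 3: A + B - C = 6; 2A + B + C = 19; 3A + B - C = 20.
Subtracting the first from the second: A + 2C = 13.
Subtracting the second from the third: A - 2C = 1.
Solving: C = 3, A = 7, then B = 2.
So u_j = 7·j + 2 + 3·(-1)^j; at j=13 this is 90.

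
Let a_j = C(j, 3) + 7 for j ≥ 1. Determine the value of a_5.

17

C(5, 3) = 10, so a_5 = 17.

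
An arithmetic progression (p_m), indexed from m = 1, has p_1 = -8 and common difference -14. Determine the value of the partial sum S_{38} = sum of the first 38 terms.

-10146

p_m = -8 + (m - 1)·(-14).
p_{38} = -526; S = 38·(-8 + (-526))/2 = -10146.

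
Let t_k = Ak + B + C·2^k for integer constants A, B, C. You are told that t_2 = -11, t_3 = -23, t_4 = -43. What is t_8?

Write the equations: 2A + B + 4C = -11; 3A + B + 8C = -23; 4A + B + 16C = -43.
Subtracting the first from the second: A + 4C = -12.
Subtracting the second from the third: A + 8C = -20.
Solving: C = -2, A = -4, then B = 5.
So t_k = -4·k + 5 + (-2)·2^k; at k=8 this is -539.

-539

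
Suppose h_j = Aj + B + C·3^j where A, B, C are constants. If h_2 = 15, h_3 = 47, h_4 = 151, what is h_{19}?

2324522863

The three given values yield: 2A + B + 9C = 15; 3A + B + 27C = 47; 4A + B + 81C = 151.
Subtracting the first from the second: A + 18C = 32.
Subtracting the second from the third: A + 54C = 104.
Solving: C = 2, A = -4, then B = 5.
Hence h_{19} = -4·19 + 5 + 2·1162261467 = 2324522863.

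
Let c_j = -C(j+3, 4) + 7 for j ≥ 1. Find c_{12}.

-1358

C(15, 4) = 1365, so c_{12} = -1358.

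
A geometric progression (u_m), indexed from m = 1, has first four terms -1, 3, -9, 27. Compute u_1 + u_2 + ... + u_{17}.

Common ratio r = -3.
u_m = (-1)·(-3)^(m-1).
S = (-1)·((-3)^17 - 1)/(-3 - 1) = (-1)·(-129140163 - 1)/(-4) = -32285041.

-32285041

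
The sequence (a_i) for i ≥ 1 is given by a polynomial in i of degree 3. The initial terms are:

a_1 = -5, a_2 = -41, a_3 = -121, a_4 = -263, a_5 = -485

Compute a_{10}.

1st diffs: -36, -80, -142, -222.
2nd diffs: -44, -62, -80.
3rd diffs: -18, -18 (constant).
Newton forward-difference form: a_i = -5 + (-36)·C(i-1,1) + (-44)·C(i-1,2) + (-18)·C(i-1,3).
At i = 10: i-1 = 9, so a_{10} = -5 - 324 - 1584 - 1512 = -3425.

-3425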